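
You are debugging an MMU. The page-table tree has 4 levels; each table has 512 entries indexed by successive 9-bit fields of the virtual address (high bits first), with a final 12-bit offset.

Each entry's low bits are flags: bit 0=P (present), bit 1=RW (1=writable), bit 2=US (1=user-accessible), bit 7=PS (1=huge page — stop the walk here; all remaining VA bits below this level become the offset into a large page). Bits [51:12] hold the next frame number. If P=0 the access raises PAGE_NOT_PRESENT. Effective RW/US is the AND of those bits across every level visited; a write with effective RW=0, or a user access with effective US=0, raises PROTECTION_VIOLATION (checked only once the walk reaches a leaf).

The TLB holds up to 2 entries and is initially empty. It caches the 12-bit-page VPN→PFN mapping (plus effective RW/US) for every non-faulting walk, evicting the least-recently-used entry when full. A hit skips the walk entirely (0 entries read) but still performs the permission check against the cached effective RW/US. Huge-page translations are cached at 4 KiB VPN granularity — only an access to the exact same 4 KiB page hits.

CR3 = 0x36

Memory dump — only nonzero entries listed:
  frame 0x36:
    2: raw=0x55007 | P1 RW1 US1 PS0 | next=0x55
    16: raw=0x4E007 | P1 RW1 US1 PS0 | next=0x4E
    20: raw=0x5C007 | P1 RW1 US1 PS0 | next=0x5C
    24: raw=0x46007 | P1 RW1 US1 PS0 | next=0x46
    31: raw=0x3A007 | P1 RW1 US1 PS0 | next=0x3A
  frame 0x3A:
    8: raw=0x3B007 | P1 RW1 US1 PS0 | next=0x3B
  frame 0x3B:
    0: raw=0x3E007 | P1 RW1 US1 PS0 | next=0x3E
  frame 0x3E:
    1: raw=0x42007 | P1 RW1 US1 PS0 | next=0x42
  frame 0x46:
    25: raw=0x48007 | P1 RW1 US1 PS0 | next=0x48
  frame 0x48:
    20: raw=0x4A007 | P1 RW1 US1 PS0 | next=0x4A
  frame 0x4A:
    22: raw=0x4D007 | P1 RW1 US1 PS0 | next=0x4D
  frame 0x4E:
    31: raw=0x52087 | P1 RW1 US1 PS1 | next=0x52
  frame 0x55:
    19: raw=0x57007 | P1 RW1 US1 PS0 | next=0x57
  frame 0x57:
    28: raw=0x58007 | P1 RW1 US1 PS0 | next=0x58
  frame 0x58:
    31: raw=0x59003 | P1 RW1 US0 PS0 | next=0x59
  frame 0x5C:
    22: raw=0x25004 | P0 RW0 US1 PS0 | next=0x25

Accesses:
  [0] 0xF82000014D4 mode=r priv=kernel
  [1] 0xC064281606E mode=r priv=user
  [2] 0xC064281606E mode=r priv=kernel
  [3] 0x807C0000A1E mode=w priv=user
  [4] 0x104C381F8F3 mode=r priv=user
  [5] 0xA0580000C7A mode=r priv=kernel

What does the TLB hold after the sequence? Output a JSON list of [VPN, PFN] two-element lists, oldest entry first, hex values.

Trace:
#0 VA=0xF82000014D4 (r,kernel):
  [0] read 0x36 idx=31: raw=0x3A007 flags P=1 W=1 U=1 S=0
  [1] read 0x3A idx=8: raw=0x3B007 flags P=1 W=1 U=1 S=0
  [2] read 0x3B idx=0: raw=0x3E007 flags P=1 W=1 U=1 S=0
  [3] read 0x3E idx=1: raw=0x42007 flags P=1 W=1 U=1 S=0
  ⇒ phys 0x424D4  [4 reads]
#1 VA=0xC064281606E (r,user):
  [0] read 0x36 idx=24: raw=0x46007 flags P=1 W=1 U=1 S=0
  [1] read 0x46 idx=25: raw=0x48007 flags P=1 W=1 U=1 S=0
  [2] read 0x48 idx=20: raw=0x4A007 flags P=1 W=1 U=1 S=0
  [3] read 0x4A idx=22: raw=0x4D007 flags P=1 W=1 U=1 S=0
  ⇒ phys 0x4D06E  [4 reads]
#2 VA=0xC064281606E (r,kernel):
  TLB hit vpn=0xC0642816 → PA=0x4D06E
#3 VA=0x807C0000A1E (w,user):
  [0] read 0x36 idx=16: raw=0x4E007 flags P=1 W=1 U=1 S=0
  [1] read 0x4E idx=31: raw=0x52087 flags P=1 W=1 U=1 S=1
  ⇒ phys 0x52A1E (huge @L1)  [2 reads]
#4 VA=0x104C381F8F3 (r,user):
  [0] read 0x36 idx=2: raw=0x55007 flags P=1 W=1 U=1 S=0
  [1] read 0x55 idx=19: raw=0x57007 flags P=1 W=1 U=1 S=0
  [2] read 0x57 idx=28: raw=0x58007 flags P=1 W=1 U=1 S=0
  [3] read 0x58 idx=31: raw=0x59003 flags P=1 W=1 U=0 S=0
  ⇒ fault: PROTECTION_VIOLATION  — 4 lookups
#5 VA=0xA0580000C7A (r,kernel):
  [0] read 0x36 idx=20: raw=0x5C007 flags P=1 W=1 U=1 S=0
  [1] read 0x5C idx=22: raw=0x25004 flags P=0 W=0 U=1 S=0
  ⇒ fault: PAGE_NOT_PRESENT  — 2 lookups

TLB: [["0xC0642816", "0x4D"], ["0x807C0000", "0x52"]]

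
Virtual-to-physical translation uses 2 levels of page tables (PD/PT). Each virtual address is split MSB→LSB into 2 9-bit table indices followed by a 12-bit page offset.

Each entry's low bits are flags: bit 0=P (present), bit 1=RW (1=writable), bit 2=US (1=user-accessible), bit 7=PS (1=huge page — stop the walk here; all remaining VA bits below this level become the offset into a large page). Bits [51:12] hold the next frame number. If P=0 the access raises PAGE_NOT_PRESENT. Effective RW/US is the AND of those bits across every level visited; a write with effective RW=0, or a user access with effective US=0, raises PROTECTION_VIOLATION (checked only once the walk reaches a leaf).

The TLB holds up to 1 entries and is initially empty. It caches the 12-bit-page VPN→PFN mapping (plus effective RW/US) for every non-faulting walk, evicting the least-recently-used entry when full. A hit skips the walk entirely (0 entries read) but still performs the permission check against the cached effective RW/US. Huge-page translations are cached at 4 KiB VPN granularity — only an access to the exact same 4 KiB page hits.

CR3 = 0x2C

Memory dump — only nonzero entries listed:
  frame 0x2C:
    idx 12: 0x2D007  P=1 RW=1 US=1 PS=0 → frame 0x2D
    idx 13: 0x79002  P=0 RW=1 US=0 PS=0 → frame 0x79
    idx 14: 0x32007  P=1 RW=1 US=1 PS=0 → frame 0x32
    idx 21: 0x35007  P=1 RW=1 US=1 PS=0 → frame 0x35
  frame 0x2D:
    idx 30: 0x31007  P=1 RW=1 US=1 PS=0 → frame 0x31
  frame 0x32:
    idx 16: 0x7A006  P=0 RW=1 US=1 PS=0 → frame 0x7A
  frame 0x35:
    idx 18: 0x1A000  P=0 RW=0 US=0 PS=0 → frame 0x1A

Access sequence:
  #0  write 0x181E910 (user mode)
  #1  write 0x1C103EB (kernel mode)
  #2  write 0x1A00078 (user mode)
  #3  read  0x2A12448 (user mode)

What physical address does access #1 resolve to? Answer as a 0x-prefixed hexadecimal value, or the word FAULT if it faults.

Per-access translation:
#0 VA=0x181E910 (w,user):
  L0: frame=0x2C idx=12 entry=0x2D007 [P=1 RW=1 US=1 PS=0]
  L1: frame=0x2D idx=30 entry=0x31007 [P=1 RW=1 US=1 PS=0]
  → PA=0x31910  (2 entries read)
#1 VA=0x1C103EB (w,kernel):
  L0: frame=0x2C idx=14 entry=0x32007 [P=1 RW=1 US=1 PS=0]
  L1: frame=0x32 idx=16 entry=0x7A006 [P=0 RW=1 US=1 PS=0]
  ✗ PAGE_NOT_PRESENT  [2 reads]
#2 VA=0x1A00078 (w,user):
  L0: frame=0x2C idx=13 entry=0x79002 [P=0 RW=1 US=0 PS=0]
  ✗ PAGE_NOT_PRESENT  [1 reads]
#3 VA=0x2A12448 (r,user):
  L0: frame=0x2C idx=21 entry=0x35007 [P=1 RW=1 US=1 PS=0]
  L1: frame=0x35 idx=18 entry=0x1A000 [P=0 RW=0 US=0 PS=0]
  ✗ PAGE_NOT_PRESENT  [2 reads]

Access #1 PA: FAULT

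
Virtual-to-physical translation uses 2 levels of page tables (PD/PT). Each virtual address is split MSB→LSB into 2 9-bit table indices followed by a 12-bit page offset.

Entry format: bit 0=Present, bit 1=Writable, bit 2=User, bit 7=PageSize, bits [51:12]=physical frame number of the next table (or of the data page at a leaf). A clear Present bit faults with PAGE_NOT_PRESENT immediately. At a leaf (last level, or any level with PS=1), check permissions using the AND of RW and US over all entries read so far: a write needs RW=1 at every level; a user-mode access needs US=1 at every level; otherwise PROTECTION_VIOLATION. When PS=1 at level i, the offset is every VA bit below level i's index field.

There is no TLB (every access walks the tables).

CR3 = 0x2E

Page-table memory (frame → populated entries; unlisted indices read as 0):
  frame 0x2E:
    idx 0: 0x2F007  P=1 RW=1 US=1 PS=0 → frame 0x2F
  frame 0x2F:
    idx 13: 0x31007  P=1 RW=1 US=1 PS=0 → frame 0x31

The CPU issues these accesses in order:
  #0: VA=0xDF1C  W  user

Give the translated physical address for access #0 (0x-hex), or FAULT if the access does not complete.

Walk each access:
#0 VA=0xDF1C (w,user):
  lvl0: tbl 0x2E, slot 0 ⇒ 0x2F007 (P1/RW1/US1/PS0)
  lvl1: tbl 0x2F, slot 13 ⇒ 0x31007 (P1/RW1/US1/PS0)
  ✓ 0x31F1C  — 2 lookups

Access #0 PA: 0x31F1C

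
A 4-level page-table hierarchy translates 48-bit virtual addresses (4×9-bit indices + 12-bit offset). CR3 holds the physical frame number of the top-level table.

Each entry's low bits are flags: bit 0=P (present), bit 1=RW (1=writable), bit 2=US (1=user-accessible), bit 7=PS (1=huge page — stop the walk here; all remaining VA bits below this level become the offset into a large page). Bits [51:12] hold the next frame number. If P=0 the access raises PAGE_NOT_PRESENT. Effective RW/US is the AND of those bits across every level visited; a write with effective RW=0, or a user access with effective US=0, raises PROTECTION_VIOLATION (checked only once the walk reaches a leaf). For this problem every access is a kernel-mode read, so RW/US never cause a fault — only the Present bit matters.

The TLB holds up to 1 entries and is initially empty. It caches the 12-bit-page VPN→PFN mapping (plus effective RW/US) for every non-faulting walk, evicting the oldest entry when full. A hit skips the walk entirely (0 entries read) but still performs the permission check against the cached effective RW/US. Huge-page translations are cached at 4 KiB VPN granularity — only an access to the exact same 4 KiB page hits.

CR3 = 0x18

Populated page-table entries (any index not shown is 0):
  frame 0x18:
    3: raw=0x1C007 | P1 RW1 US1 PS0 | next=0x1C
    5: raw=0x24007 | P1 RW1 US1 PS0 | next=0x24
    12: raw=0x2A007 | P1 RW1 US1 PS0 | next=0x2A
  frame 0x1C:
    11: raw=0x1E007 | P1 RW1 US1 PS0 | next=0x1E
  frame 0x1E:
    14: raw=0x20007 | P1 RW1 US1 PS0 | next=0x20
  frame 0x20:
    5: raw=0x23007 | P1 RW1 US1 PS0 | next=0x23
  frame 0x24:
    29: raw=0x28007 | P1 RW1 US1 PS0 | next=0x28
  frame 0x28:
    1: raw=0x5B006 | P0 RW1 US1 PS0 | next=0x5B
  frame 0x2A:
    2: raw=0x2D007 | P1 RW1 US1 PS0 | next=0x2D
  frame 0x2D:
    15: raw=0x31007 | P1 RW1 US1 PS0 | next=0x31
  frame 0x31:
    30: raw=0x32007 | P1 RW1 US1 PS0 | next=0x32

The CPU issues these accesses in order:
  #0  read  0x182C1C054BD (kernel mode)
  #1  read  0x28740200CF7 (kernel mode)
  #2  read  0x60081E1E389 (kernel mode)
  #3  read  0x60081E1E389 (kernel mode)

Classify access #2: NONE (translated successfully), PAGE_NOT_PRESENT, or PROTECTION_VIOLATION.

Walk each access:
#0 VA=0x182C1C054BD (r,kernel):
  [0] read 0x18 idx=3: raw=0x1C007 flags P=1 W=1 U=1 S=0
  [1] read 0x1C idx=11: raw=0x1E007 flags P=1 W=1 U=1 S=0
  [2] read 0x1E idx=14: raw=0x20007 flags P=1 W=1 U=1 S=0
  [3] read 0x20 idx=5: raw=0x23007 flags P=1 W=1 U=1 S=0
  ✓ 0x234BD  — 4 lookups
#1 VA=0x28740200CF7 (r,kernel):
  [0] read 0x18 idx=5: raw=0x24007 flags P=1 W=1 U=1 S=0
  [1] read 0x24 idx=29: raw=0x28007 flags P=1 W=1 U=1 S=0
  [2] read 0x28 idx=1: raw=0x5B006 flags P=0 W=1 U=1 S=0
  ✗ PAGE_NOT_PRESENT  [3 reads]
#2 VA=0x60081E1E389 (r,kernel):
  [0] read 0x18 idx=12: raw=0x2A007 flags P=1 W=1 U=1 S=0
  [1] read 0x2A idx=2: raw=0x2D007 flags P=1 W=1 U=1 S=0
  [2] read 0x2D idx=15: raw=0x31007 flags P=1 W=1 U=1 S=0
  [3] read 0x31 idx=30: raw=0x32007 flags P=1 W=1 U=1 S=0
  ✓ 0x32389  — 4 lookups
#3 VA=0x60081E1E389 (r,kernel):
  TLB hit vpn=0x60081E1E → PA=0x32389

Access #2 fault: NONE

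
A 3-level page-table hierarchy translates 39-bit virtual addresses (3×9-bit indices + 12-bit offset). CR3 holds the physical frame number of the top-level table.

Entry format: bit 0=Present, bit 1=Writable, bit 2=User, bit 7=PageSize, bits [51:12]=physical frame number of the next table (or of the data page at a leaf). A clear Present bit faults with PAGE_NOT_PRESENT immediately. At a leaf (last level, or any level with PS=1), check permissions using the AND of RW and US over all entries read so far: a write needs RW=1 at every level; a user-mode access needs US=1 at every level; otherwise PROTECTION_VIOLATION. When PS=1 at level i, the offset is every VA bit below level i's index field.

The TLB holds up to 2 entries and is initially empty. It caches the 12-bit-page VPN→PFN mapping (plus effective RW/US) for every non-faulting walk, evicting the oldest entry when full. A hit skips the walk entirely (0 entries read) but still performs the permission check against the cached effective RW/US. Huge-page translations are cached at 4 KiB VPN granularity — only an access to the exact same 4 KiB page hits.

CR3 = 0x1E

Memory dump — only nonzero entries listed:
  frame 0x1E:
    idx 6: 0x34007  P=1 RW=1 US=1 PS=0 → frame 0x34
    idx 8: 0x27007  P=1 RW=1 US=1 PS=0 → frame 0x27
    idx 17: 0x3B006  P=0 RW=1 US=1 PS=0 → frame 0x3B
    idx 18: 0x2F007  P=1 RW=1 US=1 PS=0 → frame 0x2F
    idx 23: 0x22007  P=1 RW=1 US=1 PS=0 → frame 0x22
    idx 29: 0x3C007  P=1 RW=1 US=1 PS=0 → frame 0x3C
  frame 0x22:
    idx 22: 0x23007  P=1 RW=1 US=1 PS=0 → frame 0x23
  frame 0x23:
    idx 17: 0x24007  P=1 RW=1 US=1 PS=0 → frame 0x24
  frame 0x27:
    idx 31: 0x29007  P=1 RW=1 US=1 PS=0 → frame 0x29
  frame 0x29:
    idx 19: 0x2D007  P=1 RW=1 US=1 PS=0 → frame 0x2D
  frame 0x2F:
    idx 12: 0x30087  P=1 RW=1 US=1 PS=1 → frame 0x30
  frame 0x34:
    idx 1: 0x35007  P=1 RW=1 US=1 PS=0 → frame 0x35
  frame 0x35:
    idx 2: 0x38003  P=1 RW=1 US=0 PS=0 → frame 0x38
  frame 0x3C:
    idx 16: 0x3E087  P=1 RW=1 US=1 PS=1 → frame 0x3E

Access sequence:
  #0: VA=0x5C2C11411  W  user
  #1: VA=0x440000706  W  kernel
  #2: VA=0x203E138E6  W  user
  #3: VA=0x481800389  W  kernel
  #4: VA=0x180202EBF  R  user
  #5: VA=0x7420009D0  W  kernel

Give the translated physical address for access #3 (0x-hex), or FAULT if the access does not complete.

Per-access translation:
#0 VA=0x5C2C11411 (w,user):
  [0] read 0x1E idx=23: raw=0x22007 flags P=1 W=1 U=1 S=0
  [1] read 0x22 idx=22: raw=0x23007 flags P=1 W=1 U=1 S=0
  [2] read 0x23 idx=17: raw=0x24007 flags P=1 W=1 U=1 S=0
  ⇒ phys 0x24411  [3 reads]
#1 VA=0x440000706 (w,kernel):
  [0] read 0x1E idx=17: raw=0x3B006 flags P=0 W=1 U=1 S=0
  → PAGE_NOT_PRESENT  (1 entries read)
#2 VA=0x203E138E6 (w,user):
  [0] read 0x1E idx=8: raw=0x27007 flags P=1 W=1 U=1 S=0
  [1] read 0x27 idx=31: raw=0x29007 flags P=1 W=1 U=1 S=0
  [2] read 0x29 idx=19: raw=0x2D007 flags P=1 W=1 U=1 S=0
  ⇒ phys 0x2D8E6  [3 reads]
#3 VA=0x481800389 (w,kernel):
  [0] read 0x1E idx=18: raw=0x2F007 flags P=1 W=1 U=1 S=0
  [1] read 0x2F idx=12: raw=0x30087 flags P=1 W=1 U=1 S=1
  ⇒ phys 0x30389 (huge @L1)  [2 reads]
#4 VA=0x180202EBF (r,user):
  [0] read 0x1E idx=6: raw=0x34007 flags P=1 W=1 U=1 S=0
  [1] read 0x34 idx=1: raw=0x35007 flags P=1 W=1 U=1 S=0
  [2] read 0x35 idx=2: raw=0x38003 flags P=1 W=1 U=0 S=0
  → PROTECTION_VIOLATION  (3 entries read)
#5 VA=0x7420009D0 (w,kernel):
  [0] read 0x1E idx=29: raw=0x3C007 flags P=1 W=1 U=1 S=0
  [1] read 0x3C idx=16: raw=0x3E087 flags P=1 W=1 U=1 S=1
  ⇒ phys 0x3E9D0 (huge @L1)  [2 reads]

Access #3 PA: 0x30389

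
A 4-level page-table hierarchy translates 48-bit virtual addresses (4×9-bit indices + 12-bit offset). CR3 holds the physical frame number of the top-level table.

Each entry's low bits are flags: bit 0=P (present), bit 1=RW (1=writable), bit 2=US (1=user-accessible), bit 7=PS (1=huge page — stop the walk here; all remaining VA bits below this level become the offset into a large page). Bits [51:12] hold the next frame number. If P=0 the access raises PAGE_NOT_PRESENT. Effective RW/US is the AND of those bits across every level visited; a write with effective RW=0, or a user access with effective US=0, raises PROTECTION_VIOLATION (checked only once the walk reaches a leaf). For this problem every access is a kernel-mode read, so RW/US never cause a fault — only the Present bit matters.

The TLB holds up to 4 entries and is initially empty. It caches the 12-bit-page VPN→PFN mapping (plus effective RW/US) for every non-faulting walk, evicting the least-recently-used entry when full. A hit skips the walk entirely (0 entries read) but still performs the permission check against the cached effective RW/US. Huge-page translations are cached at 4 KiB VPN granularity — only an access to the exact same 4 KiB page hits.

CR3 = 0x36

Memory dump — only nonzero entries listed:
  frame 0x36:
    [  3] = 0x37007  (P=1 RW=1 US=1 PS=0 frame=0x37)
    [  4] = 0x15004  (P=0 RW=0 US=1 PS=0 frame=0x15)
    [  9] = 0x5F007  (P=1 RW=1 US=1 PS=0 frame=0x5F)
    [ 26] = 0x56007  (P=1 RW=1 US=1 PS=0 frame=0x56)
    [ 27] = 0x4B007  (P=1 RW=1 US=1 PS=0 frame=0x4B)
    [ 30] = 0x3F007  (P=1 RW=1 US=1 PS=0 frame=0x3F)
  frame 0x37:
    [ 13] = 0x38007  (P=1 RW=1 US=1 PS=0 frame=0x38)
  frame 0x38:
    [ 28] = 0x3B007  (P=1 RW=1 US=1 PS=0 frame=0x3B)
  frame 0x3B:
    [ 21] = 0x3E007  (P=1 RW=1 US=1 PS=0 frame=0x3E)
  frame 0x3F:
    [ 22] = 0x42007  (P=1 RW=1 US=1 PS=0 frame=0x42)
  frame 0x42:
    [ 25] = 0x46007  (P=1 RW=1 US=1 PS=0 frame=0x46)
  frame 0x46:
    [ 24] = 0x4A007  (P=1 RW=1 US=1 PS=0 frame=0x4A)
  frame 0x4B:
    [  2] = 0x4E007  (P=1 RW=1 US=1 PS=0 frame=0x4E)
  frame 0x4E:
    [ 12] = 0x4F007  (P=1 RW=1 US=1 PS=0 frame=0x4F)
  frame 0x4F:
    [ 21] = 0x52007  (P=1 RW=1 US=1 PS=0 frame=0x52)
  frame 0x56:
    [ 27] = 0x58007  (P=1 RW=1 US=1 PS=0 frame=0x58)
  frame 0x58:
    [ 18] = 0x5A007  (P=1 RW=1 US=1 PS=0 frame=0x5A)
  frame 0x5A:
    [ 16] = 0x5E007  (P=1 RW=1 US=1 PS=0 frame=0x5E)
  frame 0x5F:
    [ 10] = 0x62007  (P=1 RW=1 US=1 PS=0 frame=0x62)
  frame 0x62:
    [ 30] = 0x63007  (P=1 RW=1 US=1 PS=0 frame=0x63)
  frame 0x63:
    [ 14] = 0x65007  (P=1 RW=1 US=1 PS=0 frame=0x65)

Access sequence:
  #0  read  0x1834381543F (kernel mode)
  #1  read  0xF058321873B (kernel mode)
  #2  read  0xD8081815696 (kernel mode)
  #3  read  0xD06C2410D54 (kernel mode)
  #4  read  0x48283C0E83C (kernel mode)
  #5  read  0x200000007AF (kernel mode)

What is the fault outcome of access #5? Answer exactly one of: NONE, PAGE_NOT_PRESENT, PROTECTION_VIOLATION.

Trace:
#0 VA=0x1834381543F (r,kernel):
  L0 @0x36[3] → 0x37007  P=1,RW=1,US=1,PS=0
  L1 @0x37[13] → 0x38007  P=1,RW=1,US=1,PS=0
  L2 @0x38[28] → 0x3B007  P=1,RW=1,US=1,PS=0
  L3 @0x3B[21] → 0x3E007  P=1,RW=1,US=1,PS=0
  → PA=0x3E43F  (4 entries read)
#1 VA=0xF058321873B (r,kernel):
  L0 @0x36[30] → 0x3F007  P=1,RW=1,US=1,PS=0
  L1 @0x3F[22] → 0x42007  P=1,RW=1,US=1,PS=0
  L2 @0x42[25] → 0x46007  P=1,RW=1,US=1,PS=0
  L3 @0x46[24] → 0x4A007  P=1,RW=1,US=1,PS=0
  → PA=0x4A73B  (4 entries read)
#2 VA=0xD8081815696 (r,kernel):
  L0 @0x36[27] → 0x4B007  P=1,RW=1,US=1,PS=0
  L1 @0x4B[2] → 0x4E007  P=1,RW=1,US=1,PS=0
  L2 @0x4E[12] → 0x4F007  P=1,RW=1,US=1,PS=0
  L3 @0x4F[21] → 0x52007  P=1,RW=1,US=1,PS=0
  → PA=0x52696  (4 entries read)
#3 VA=0xD06C2410D54 (r,kernel):
  L0 @0x36[26] → 0x56007  P=1,RW=1,US=1,PS=0
  L1 @0x56[27] → 0x58007  P=1,RW=1,US=1,PS=0
  L2 @0x58[18] → 0x5A007  P=1,RW=1,US=1,PS=0
  L3 @0x5A[16] → 0x5E007  P=1,RW=1,US=1,PS=0
  → PA=0x5ED54  (4 entries read)
#4 VA=0x48283C0E83C (r,kernel):
  L0 @0x36[9] → 0x5F007  P=1,RW=1,US=1,PS=0
  L1 @0x5F[10] → 0x62007  P=1,RW=1,US=1,PS=0
  L2 @0x62[30] → 0x63007  P=1,RW=1,US=1,PS=0
  L3 @0x63[14] → 0x65007  P=1,RW=1,US=1,PS=0
  → PA=0x6583C  (4 entries read)
#5 VA=0x200000007AF (r,kernel):
  L0 @0x36[4] → 0x15004  P=0,RW=0,US=1,PS=0
  ✗ PAGE_NOT_PRESENT  [1 reads]

Access #5 fault: PAGE_NOT_PRESENT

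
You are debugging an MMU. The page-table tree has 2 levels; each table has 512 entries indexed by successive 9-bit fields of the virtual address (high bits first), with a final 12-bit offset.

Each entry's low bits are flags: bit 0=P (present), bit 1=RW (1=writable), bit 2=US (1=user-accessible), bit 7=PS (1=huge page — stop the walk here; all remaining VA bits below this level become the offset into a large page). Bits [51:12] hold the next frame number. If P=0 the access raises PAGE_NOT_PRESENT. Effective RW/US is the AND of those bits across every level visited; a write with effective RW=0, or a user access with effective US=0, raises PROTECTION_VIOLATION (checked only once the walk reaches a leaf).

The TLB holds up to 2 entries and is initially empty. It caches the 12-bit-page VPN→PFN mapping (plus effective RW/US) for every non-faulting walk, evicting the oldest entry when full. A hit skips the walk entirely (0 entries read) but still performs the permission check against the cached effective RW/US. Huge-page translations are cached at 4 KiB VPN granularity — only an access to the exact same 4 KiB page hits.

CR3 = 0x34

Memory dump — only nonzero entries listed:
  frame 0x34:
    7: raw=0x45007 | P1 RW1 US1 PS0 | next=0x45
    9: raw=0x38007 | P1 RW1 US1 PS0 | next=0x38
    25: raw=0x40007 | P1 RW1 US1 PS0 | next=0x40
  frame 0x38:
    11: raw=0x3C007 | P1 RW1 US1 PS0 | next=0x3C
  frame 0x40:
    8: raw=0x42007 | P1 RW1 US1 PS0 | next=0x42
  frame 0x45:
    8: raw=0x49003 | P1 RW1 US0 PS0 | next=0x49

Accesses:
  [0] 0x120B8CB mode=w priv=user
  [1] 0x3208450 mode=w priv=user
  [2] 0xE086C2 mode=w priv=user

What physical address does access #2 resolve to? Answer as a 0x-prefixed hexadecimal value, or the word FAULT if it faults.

Walk each access:
#0 VA=0x120B8CB (w,user):
  [0] read 0x34 idx=9: raw=0x38007 flags P=1 W=1 U=1 S=0
  [1] read 0x38 idx=11: raw=0x3C007 flags P=1 W=1 U=1 S=0
  ✓ 0x3C8CB  — 2 lookups
#1 VA=0x3208450 (w,user):
  [0] read 0x34 idx=25: raw=0x40007 flags P=1 W=1 U=1 S=0
  [1] read 0x40 idx=8: raw=0x42007 flags P=1 W=1 U=1 S=0
  ✓ 0x42450  — 2 lookups
#2 VA=0xE086C2 (w,user):
  [0] read 0x34 idx=7: raw=0x45007 flags P=1 W=1 U=1 S=0
  [1] read 0x45 idx=8: raw=0x49003 flags P=1 W=1 U=0 S=0
  → PROTECTION_VIOLATION  (2 entries read)

Access #2 PA: FAULT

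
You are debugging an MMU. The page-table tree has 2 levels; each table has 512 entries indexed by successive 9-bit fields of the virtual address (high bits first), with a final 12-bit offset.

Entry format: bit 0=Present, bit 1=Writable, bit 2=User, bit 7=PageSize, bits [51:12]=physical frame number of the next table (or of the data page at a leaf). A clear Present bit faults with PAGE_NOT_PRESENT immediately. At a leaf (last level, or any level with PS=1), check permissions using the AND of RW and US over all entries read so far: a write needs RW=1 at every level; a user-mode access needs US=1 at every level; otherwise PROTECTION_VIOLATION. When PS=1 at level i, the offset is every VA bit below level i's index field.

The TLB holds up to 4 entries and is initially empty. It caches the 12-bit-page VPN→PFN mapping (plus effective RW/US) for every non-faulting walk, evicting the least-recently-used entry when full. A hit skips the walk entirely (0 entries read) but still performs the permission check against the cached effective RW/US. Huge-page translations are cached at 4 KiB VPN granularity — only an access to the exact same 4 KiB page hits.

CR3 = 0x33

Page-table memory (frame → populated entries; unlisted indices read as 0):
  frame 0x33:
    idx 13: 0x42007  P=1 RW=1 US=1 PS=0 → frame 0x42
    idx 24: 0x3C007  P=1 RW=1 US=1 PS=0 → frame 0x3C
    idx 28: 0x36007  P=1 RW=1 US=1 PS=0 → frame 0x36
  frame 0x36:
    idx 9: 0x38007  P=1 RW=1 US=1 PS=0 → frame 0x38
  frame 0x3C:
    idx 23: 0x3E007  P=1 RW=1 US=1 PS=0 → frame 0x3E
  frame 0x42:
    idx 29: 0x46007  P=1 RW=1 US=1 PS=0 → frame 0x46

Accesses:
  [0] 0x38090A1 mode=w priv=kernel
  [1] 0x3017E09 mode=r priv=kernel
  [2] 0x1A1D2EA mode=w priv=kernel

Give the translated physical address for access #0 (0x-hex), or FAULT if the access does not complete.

Walk each access:
#0 VA=0x38090A1 (w,kernel):
  L0: frame=0x33 idx=28 entry=0x36007 [P=1 RW=1 US=1 PS=0]
  L1: frame=0x36 idx=9 entry=0x38007 [P=1 RW=1 US=1 PS=0]
  ⇒ phys 0x380A1  [2 reads]
#1 VA=0x3017E09 (r,kernel):
  L0: frame=0x33 idx=24 entry=0x3C007 [P=1 RW=1 US=1 PS=0]
  L1: frame=0x3C idx=23 entry=0x3E007 [P=1 RW=1 US=1 PS=0]
  ⇒ phys 0x3EE09  [2 reads]
#2 VA=0x1A1D2EA (w,kernel):
  L0: frame=0x33 idx=13 entry=0x42007 [P=1 RW=1 US=1 PS=0]
  L1: frame=0x42 idx=29 entry=0x46007 [P=1 RW=1 US=1 PS=0]
  ⇒ phys 0x462EA  [2 reads]

Access #0 PA: 0x380A1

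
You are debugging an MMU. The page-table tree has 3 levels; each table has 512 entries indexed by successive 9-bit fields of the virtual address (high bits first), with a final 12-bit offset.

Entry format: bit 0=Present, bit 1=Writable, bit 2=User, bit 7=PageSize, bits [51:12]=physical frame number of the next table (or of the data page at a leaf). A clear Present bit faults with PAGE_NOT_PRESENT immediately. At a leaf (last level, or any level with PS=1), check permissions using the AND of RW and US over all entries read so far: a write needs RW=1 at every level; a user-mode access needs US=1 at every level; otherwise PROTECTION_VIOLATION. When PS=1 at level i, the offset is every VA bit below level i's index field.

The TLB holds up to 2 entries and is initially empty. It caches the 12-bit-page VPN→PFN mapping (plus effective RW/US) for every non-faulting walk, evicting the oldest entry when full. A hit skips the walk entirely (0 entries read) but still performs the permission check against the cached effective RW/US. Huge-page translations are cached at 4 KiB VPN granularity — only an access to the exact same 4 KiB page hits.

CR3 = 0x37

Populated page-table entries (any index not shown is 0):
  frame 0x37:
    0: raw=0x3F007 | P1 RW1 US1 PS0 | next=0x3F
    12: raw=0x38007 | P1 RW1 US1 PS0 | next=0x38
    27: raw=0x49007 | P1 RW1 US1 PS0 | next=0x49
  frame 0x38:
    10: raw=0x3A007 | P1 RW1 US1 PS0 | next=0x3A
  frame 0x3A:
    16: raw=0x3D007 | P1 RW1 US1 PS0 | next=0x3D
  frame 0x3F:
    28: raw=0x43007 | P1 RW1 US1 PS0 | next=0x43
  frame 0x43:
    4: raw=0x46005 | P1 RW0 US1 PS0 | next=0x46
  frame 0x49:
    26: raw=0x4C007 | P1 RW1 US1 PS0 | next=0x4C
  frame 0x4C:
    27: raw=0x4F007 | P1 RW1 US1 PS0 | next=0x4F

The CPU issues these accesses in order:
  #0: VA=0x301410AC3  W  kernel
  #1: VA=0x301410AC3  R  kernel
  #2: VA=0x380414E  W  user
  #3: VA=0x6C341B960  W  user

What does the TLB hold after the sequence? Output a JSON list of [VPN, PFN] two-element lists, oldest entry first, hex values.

Walk each access:
#0 VA=0x301410AC3 (w,kernel):
  lvl0: tbl 0x37, slot 12 ⇒ 0x38007 (P1/RW1/US1/PS0)
  lvl1: tbl 0x38, slot 10 ⇒ 0x3A007 (P1/RW1/US1/PS0)
  lvl2: tbl 0x3A, slot 16 ⇒ 0x3D007 (P1/RW1/US1/PS0)
  → PA=0x3DAC3  (3 entries read)
#1 VA=0x301410AC3 (r,kernel):
  TLB hit vpn=0x301410 → PA=0x3DAC3
#2 VA=0x380414E (w,user):
  lvl0: tbl 0x37, slot 0 ⇒ 0x3F007 (P1/RW1/US1/PS0)
  lvl1: tbl 0x3F, slot 28 ⇒ 0x43007 (P1/RW1/US1/PS0)
  lvl2: tbl 0x43, slot 4 ⇒ 0x46005 (P1/RW0/US1/PS0)
  → PROTECTION_VIOLATION  (3 entries read)
#3 VA=0x6C341B960 (w,user):
  lvl0: tbl 0x37, slot 27 ⇒ 0x49007 (P1/RW1/US1/PS0)
  lvl1: tbl 0x49, slot 26 ⇒ 0x4C007 (P1/RW1/US1/PS0)
  lvl2: tbl 0x4C, slot 27 ⇒ 0x4F007 (P1/RW1/US1/PS0)
  → PA=0x4F960  (3 entries read)

TLB: [["0x301410", "0x3D"], ["0x6C341B", "0x4F"]]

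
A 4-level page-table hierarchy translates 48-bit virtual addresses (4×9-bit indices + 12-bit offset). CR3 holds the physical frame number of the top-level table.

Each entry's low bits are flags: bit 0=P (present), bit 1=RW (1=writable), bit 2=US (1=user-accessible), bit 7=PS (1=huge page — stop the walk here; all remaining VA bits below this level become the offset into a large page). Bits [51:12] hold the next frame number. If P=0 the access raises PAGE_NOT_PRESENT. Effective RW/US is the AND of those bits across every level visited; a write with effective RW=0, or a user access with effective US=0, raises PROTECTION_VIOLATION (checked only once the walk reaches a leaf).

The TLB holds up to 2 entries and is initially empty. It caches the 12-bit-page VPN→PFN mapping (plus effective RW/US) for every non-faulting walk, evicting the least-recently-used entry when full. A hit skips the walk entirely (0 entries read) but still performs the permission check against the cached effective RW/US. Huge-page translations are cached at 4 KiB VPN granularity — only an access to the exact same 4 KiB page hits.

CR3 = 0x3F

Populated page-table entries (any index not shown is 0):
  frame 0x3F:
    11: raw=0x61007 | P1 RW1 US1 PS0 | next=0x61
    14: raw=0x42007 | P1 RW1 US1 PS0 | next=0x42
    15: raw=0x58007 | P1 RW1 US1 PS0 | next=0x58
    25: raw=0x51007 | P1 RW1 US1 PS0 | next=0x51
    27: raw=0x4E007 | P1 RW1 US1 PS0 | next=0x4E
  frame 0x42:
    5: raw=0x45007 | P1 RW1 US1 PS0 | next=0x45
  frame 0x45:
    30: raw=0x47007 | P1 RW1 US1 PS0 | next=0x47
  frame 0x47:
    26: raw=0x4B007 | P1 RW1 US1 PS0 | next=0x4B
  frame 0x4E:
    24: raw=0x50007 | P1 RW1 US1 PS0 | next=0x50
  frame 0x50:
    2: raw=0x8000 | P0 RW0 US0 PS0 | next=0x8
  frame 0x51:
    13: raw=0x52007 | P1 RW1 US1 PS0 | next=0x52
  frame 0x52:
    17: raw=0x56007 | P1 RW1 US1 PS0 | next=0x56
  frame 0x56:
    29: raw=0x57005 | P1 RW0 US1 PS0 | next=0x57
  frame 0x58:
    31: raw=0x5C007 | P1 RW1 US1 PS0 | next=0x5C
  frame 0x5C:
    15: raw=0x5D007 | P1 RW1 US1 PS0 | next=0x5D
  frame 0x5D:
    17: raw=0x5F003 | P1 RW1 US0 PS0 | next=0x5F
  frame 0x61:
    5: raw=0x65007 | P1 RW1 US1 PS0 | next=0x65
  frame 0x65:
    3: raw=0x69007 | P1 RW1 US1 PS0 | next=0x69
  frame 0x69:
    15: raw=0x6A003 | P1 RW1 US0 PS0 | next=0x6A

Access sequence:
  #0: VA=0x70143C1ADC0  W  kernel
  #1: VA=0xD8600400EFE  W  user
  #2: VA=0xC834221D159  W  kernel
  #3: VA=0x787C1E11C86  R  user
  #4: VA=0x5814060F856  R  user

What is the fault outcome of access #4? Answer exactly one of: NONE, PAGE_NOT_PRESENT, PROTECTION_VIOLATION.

Per-access translation:
#0 VA=0x70143C1ADC0 (w,kernel):
  L0 @0x3F[14] → 0x42007  P=1,RW=1,US=1,PS=0
  L1 @0x42[5] → 0x45007  P=1,RW=1,US=1,PS=0
  L2 @0x45[30] → 0x47007  P=1,RW=1,US=1,PS=0
  L3 @0x47[26] → 0x4B007  P=1,RW=1,US=1,PS=0
  → PA=0x4BDC0  (4 entries read)
#1 VA=0xD8600400EFE (w,user):
  L0 @0x3F[27] → 0x4E007  P=1,RW=1,US=1,PS=0
  L1 @0x4E[24] → 0x50007  P=1,RW=1,US=1,PS=0
  L2 @0x50[2] → 0x8000  P=0,RW=0,US=0,PS=0
  ✗ PAGE_NOT_PRESENT  [3 reads]
#2 VA=0xC834221D159 (w,kernel):
  L0 @0x3F[25] → 0x51007  P=1,RW=1,US=1,PS=0
  L1 @0x51[13] → 0x52007  P=1,RW=1,US=1,PS=0
  L2 @0x52[17] → 0x56007  P=1,RW=1,US=1,PS=0
  L3 @0x56[29] → 0x57005  P=1,RW=0,US=1,PS=0
  ✗ PROTECTION_VIOLATION  [4 reads]
#3 VA=0x787C1E11C86 (r,user):
  L0 @0x3F[15] → 0x58007  P=1,RW=1,US=1,PS=0
  L1 @0x58[31] → 0x5C007  P=1,RW=1,US=1,PS=0
  L2 @0x5C[15] → 0x5D007  P=1,RW=1,US=1,PS=0
  L3 @0x5D[17] → 0x5F003  P=1,RW=1,US=0,PS=0
  ✗ PROTECTION_VIOLATION  [4 reads]
#4 VA=0x5814060F856 (r,user):
  L0 @0x3F[11] → 0x61007  P=1,RW=1,US=1,PS=0
  L1 @0x61[5] → 0x65007  P=1,RW=1,US=1,PS=0
  L2 @0x65[3] → 0x69007  P=1,RW=1,US=1,PS=0
  L3 @0x69[15] → 0x6A003  P=1,RW=1,US=0,PS=0
  ✗ PROTECTION_VIOLATION  [4 reads]

Access #4 fault: PROTECTION_VIOLATION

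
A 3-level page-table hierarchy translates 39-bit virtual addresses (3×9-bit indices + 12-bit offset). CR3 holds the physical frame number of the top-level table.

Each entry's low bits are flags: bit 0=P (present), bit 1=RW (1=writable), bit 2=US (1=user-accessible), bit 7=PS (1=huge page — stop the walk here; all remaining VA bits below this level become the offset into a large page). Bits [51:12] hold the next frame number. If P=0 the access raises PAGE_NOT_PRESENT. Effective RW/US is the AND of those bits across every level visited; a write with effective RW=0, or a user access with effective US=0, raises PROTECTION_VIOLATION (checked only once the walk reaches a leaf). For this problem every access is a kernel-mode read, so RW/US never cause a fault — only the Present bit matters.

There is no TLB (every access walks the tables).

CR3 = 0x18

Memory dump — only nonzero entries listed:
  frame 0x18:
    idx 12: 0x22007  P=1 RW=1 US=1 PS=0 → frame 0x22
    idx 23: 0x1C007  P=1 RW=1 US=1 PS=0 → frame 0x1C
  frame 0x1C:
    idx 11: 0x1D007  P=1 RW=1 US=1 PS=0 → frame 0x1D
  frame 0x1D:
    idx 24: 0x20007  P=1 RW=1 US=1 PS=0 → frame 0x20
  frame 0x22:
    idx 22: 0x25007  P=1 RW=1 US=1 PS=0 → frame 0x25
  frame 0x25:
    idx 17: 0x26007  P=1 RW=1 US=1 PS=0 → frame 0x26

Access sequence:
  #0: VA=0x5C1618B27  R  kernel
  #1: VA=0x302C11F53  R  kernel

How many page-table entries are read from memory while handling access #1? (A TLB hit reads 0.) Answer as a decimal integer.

Per-access translation:
#0 VA=0x5C1618B27 (r,kernel):
  lvl0: tbl 0x18, slot 23 ⇒ 0x1C007 (P1/RW1/US1/PS0)
  lvl1: tbl 0x1C, slot 11 ⇒ 0x1D007 (P1/RW1/US1/PS0)
  lvl2: tbl 0x1D, slot 24 ⇒ 0x20007 (P1/RW1/US1/PS0)
  ✓ 0x20B27  — 3 lookups
#1 VA=0x302C11F53 (r,kernel):
  lvl0: tbl 0x18, slot 12 ⇒ 0x22007 (P1/RW1/US1/PS0)
  lvl1: tbl 0x22, slot 22 ⇒ 0x25007 (P1/RW1/US1/PS0)
  lvl2: tbl 0x25, slot 17 ⇒ 0x26007 (P1/RW1/US1/PS0)
  ✓ 0x26F53  — 3 lookups

Entries read for #1: 3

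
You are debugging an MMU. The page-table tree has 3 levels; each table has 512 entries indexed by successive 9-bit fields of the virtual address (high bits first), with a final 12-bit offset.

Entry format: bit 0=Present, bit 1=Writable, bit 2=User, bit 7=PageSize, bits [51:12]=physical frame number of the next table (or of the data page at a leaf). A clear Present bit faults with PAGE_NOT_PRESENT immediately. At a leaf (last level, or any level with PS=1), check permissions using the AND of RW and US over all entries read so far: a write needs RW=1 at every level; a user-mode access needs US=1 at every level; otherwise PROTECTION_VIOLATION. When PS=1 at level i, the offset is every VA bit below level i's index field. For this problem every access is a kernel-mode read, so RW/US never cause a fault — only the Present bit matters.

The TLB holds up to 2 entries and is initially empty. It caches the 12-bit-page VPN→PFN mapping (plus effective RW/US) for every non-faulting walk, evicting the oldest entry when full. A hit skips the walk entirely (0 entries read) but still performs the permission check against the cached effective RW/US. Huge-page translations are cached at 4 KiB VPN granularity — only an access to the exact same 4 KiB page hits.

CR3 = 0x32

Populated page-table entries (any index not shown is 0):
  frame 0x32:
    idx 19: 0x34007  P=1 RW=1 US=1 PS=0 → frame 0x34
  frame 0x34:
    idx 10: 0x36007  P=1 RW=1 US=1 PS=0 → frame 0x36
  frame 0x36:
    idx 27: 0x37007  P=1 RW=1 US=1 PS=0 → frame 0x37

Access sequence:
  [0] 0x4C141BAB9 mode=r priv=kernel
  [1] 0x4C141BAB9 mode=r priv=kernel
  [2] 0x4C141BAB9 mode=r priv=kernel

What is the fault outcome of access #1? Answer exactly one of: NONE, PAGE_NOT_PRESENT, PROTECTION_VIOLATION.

Per-access translation:
#0 VA=0x4C141BAB9 (r,kernel):
  [0] read 0x32 idx=19: raw=0x34007 flags P=1 W=1 U=1 S=0
  [1] read 0x34 idx=10: raw=0x36007 flags P=1 W=1 U=1 S=0
  [2] read 0x36 idx=27: raw=0x37007 flags P=1 W=1 U=1 S=0
  → PA=0x37AB9  (3 entries read)
#1 VA=0x4C141BAB9 (r,kernel):
  TLB hit vpn=0x4C141B → PA=0x37AB9
#2 VA=0x4C141BAB9 (r,kernel):
  TLB hit vpn=0x4C141B → PA=0x37AB9

Access #1 fault: NONE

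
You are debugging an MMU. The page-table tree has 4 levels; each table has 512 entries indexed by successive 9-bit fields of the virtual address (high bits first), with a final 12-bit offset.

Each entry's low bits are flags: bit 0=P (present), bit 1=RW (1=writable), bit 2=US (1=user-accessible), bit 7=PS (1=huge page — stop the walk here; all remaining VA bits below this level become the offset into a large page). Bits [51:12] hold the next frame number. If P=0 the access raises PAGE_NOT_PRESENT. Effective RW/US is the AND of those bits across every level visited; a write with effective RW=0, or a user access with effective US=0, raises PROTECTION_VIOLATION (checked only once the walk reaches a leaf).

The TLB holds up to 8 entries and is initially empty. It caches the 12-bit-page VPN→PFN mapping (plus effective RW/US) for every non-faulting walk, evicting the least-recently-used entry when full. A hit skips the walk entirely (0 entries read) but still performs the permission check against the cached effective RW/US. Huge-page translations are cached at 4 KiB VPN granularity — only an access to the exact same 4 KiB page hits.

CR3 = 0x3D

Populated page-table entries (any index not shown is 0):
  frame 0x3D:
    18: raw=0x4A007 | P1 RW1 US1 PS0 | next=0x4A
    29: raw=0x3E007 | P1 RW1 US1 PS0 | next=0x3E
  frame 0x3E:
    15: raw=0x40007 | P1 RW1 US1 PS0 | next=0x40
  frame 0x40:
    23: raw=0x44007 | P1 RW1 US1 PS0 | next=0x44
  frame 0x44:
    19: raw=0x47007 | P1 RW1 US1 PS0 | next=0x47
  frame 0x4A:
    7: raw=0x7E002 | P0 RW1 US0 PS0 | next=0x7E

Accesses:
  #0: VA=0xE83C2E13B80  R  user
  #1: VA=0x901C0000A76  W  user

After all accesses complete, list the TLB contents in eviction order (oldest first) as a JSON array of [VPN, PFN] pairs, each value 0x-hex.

Walk each access:
#0 VA=0xE83C2E13B80 (r,user):
  [0] read 0x3D idx=29: raw=0x3E007 flags P=1 W=1 U=1 S=0
  [1] read 0x3E idx=15: raw=0x40007 flags P=1 W=1 U=1 S=0
  [2] read 0x40 idx=23: raw=0x44007 flags P=1 W=1 U=1 S=0
  [3] read 0x44 idx=19: raw=0x47007 flags P=1 W=1 U=1 S=0
  → PA=0x47B80  (4 entries read)
#1 VA=0x901C0000A76 (w,user):
  [0] read 0x3D idx=18: raw=0x4A007 flags P=1 W=1 U=1 S=0
  [1] read 0x4A idx=7: raw=0x7E002 flags P=0 W=1 U=0 S=0
  ✗ PAGE_NOT_PRESENT  [2 reads]

TLB: [["0xE83C2E13", "0x47"]]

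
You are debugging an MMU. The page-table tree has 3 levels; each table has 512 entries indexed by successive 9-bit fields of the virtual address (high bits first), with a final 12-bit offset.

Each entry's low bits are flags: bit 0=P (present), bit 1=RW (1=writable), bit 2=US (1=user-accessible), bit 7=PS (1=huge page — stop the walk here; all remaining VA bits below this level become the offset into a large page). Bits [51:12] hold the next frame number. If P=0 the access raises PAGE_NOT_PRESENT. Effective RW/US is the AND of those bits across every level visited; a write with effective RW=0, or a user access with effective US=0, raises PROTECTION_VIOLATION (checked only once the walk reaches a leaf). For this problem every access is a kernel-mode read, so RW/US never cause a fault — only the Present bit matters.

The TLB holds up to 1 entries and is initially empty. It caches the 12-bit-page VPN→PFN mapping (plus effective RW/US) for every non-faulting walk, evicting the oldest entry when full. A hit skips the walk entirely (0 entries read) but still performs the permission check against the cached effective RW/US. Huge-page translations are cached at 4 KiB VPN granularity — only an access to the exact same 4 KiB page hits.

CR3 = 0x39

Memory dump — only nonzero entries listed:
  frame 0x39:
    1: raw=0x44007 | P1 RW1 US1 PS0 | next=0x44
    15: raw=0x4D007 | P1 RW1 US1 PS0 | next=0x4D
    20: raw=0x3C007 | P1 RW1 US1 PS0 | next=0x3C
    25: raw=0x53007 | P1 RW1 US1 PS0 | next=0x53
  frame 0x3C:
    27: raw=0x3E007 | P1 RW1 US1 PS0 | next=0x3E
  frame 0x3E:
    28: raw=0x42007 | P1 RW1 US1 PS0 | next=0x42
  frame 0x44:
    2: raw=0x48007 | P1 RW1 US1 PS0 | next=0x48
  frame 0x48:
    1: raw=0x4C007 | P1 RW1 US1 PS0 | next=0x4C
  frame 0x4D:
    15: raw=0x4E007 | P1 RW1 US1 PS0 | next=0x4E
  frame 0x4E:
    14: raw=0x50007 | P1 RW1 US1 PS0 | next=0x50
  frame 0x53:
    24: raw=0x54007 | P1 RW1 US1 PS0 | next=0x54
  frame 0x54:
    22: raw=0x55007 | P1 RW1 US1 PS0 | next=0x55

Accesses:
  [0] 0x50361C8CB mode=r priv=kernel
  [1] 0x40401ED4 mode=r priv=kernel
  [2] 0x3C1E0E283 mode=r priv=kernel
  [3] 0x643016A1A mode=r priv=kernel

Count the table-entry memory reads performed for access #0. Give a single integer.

Trace:
#0 VA=0x50361C8CB (r,kernel):
  L0: frame=0x39 idx=20 entry=0x3C007 [P=1 RW=1 US=1 PS=0]
  L1: frame=0x3C idx=27 entry=0x3E007 [P=1 RW=1 US=1 PS=0]
  L2: frame=0x3E idx=28 entry=0x42007 [P=1 RW=1 US=1 PS=0]
  ✓ 0x428CB  — 3 lookups
#1 VA=0x40401ED4 (r,kernel):
  L0: frame=0x39 idx=1 entry=0x44007 [P=1 RW=1 US=1 PS=0]
  L1: frame=0x44 idx=2 entry=0x48007 [P=1 RW=1 US=1 PS=0]
  L2: frame=0x48 idx=1 entry=0x4C007 [P=1 RW=1 US=1 PS=0]
  ✓ 0x4CED4  — 3 lookups
#2 VA=0x3C1E0E283 (r,kernel):
  L0: frame=0x39 idx=15 entry=0x4D007 [P=1 RW=1 US=1 PS=0]
  L1: frame=0x4D idx=15 entry=0x4E007 [P=1 RW=1 US=1 PS=0]
  L2: frame=0x4E idx=14 entry=0x50007 [P=1 RW=1 US=1 PS=0]
  ✓ 0x50283  — 3 lookups
#3 VA=0x643016A1A (r,kernel):
  L0: frame=0x39 idx=25 entry=0x53007 [P=1 RW=1 US=1 PS=0]
  L1: frame=0x53 idx=24 entry=0x54007 [P=1 RW=1 US=1 PS=0]
  L2: frame=0x54 idx=22 entry=0x55007 [P=1 RW=1 US=1 PS=0]
  ✓ 0x55A1A  — 3 lookups

Entries read for #0: 3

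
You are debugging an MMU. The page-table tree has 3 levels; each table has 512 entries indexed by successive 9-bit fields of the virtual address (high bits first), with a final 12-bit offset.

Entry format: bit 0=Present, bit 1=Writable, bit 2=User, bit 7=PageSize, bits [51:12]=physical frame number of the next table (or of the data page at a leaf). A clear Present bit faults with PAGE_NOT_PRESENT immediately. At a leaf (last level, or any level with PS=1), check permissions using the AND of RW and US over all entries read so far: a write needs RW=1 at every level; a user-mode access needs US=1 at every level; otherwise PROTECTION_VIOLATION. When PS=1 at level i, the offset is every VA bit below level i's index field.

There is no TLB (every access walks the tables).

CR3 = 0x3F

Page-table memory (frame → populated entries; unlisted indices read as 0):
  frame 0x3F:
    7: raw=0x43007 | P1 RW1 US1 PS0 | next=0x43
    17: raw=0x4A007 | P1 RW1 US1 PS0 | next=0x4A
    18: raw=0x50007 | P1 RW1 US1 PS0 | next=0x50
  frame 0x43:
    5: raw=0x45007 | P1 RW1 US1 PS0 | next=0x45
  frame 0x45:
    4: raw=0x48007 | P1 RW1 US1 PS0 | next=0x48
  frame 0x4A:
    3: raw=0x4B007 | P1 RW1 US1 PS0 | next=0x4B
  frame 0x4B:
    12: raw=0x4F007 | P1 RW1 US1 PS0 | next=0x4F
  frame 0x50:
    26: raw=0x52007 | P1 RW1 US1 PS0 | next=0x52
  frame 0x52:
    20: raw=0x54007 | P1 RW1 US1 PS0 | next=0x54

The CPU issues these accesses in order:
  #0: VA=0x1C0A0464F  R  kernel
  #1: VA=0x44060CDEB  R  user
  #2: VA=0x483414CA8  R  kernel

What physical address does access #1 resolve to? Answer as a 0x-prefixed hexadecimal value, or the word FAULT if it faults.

Walk each access:
#0 VA=0x1C0A0464F (r,kernel):
  L0: frame=0x3F idx=7 entry=0x43007 [P=1 RW=1 US=1 PS=0]
  L1: frame=0x43 idx=5 entry=0x45007 [P=1 RW=1 US=1 PS=0]
  L2: frame=0x45 idx=4 entry=0x48007 [P=1 RW=1 US=1 PS=0]
  ⇒ phys 0x4864F  [3 reads]
#1 VA=0x44060CDEB (r,user):
  L0: frame=0x3F idx=17 entry=0x4A007 [P=1 RW=1 US=1 PS=0]
  L1: frame=0x4A idx=3 entry=0x4B007 [P=1 RW=1 US=1 PS=0]
  L2: frame=0x4B idx=12 entry=0x4F007 [P=1 RW=1 US=1 PS=0]
  ⇒ phys 0x4FDEB  [3 reads]
#2 VA=0x483414CA8 (r,kernel):
  L0: frame=0x3F idx=18 entry=0x50007 [P=1 RW=1 US=1 PS=0]
  L1: frame=0x50 idx=26 entry=0x52007 [P=1 RW=1 US=1 PS=0]
  L2: frame=0x52 idx=20 entry=0x54007 [P=1 RW=1 US=1 PS=0]
  ⇒ phys 0x54CA8  [3 reads]

Access #1 PA: 0x4FDEB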